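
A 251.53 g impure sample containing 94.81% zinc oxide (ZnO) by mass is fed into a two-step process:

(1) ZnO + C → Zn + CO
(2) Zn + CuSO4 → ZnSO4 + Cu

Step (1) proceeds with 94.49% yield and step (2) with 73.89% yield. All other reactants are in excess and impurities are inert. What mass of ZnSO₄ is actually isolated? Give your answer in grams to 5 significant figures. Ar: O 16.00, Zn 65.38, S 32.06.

Pure ZnO = 251.53 × 0.9481 = 238.476 g.
M(ZnO) = 65.38 + 16.00 = 81.38 g/mol.
M(ZnSO4) = 65.38 + 32.06 + 4(16.00) = 161.44 g/mol.
n(ZnO) = 238.476 / 81.38 = 2.93040 mol.
Step 1 (ZnO:Zn = 1:1): theoretical n(Zn) = 2.93040 mol; at 94.49% yield, n(Zn) = 2.76893 mol.
Step 2 (Zn:ZnSO4 = 1:1): theoretical n(ZnSO4) = 2.76893 mol, so theoretical mass = 2.76893 × 161.44 = 447.016 g.
At 73.89% yield, actual mass of ZnSO4 = 447.016 × 0.7389 = 330.300 g.

330.30 g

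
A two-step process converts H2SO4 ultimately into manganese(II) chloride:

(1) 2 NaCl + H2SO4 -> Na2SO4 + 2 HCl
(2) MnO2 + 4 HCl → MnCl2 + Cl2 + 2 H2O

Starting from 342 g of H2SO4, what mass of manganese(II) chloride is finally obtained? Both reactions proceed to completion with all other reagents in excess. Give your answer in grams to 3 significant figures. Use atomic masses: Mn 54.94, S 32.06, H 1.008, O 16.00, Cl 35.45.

219 g

M(H2SO4) = 2(1.008) + 32.06 + 4(16.00) = 98.076 g/mol.
M(MnCl2) = 54.94 + 2(35.45) = 125.84 g/mol.
n(H2SO4) = 342.0 / 98.076 = 3.487 mol.
Step 1 gives a 1:2 ratio of H2SO4 to HCl, so n(HCl) = 6.974 mol.
In step 2 the HCl:MnCl2 ratio is 4:1, so n(MnCl2) = 1.744 mol.
Mass of MnCl2 = 1.744 × 125.84 = 219.4 g.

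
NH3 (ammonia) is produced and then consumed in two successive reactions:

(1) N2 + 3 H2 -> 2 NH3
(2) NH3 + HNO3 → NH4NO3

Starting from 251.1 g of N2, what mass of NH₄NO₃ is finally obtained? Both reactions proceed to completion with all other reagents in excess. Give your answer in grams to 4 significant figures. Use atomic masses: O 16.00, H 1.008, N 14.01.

M(N2) = 2(14.01) = 28.02 g/mol.
M(NH4NO3) = 2(14.01) + 4(1.008) + 3(16.00) = 80.052 g/mol.
n(N2) = 251.10 / 28.02 = 8.9615 mol.
Step 1 gives a 1:2 ratio of N2 to NH3, so n(NH3) = 17.923 mol.
In step 2 the NH3:NH4NO3 ratio is 1:1, so n(NH4NO3) = 17.923 mol.
Mass of NH4NO3 = 17.923 × 80.052 = 1434.8 g.

1435 g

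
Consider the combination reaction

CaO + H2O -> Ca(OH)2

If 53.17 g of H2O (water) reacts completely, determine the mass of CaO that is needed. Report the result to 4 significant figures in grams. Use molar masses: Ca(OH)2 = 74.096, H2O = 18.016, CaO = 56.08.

n(H2O) = 53.170 g / 18.016 g/mol = 2.9513 mol.
From the equation the H2O:CaO mole ratio is 1:1, so n(CaO) = 2.9513 × 1/1 = 2.9513 mol.
Mass of CaO = 2.9513 mol × 56.08 g/mol = 165.51 g.

165.5 g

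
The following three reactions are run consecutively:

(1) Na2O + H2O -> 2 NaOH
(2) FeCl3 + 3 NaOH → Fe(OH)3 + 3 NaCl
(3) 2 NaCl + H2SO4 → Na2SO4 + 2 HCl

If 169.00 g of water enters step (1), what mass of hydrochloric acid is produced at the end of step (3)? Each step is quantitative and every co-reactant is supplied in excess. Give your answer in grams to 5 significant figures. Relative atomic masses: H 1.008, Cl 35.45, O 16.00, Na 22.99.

683.99 g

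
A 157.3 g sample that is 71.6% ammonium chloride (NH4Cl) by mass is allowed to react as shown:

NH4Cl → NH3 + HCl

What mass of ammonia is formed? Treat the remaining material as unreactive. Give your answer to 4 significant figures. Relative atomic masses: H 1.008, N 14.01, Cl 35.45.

35.86 g

Mass of pure NH4Cl = 157.3 g × 0.716 = 112.63 g.
M(NH4Cl) = 14.01 + 4(1.008) + 35.45 = 53.492 g/mol.
M(NH3) = 14.01 + 3(1.008) = 17.034 g/mol.
n(NH4Cl) = 112.63 g / 53.492 g/mol = 2.1055 mol.
From the equation the NH4Cl:NH3 mole ratio is 1:1, so n(NH3) = 2.1055 × 1/1 = 2.1055 mol.
Mass of NH3 = 2.1055 mol × 17.034 g/mol = 35.865 g.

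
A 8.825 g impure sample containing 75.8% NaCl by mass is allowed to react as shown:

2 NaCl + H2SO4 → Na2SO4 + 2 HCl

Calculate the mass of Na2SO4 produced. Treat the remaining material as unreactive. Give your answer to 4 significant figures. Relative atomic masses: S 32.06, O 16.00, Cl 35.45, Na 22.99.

8.129 g

Mass of pure NaCl = 8.825 g × 0.758 = 6.6893 g.
M(NaCl) = 22.99 + 35.45 = 58.44 g/mol.
M(Na2SO4) = 2(22.99) + 32.06 + 4(16.00) = 142.04 g/mol.
n(NaCl) = 6.6893 g / 58.44 g/mol = 0.11447 mol.
From the equation the NaCl:Na2SO4 mole ratio is 2:1, so n(Na2SO4) = 0.11447 × 1/2 = 0.057233 mol.
Mass of Na2SO4 = 0.057233 mol × 142.04 g/mol = 8.1293 g.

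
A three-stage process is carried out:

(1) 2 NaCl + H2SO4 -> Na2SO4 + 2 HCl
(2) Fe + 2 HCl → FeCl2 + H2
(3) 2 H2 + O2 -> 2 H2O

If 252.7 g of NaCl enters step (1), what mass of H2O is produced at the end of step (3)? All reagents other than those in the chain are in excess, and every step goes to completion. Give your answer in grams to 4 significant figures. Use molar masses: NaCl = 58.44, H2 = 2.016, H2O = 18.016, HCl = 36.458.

38.95 g

n(NaCl) = 252.7 / 58.44 = 4.3241 mol.
Reaction (1): NaCl→HCl ratio 2:2 ⇒ n(HCl) = 4.3241 mol.
Reaction (2): HCl→H2 ratio 2:1 ⇒ n(H2) = 2.1620 mol.
Reaction (3): H2→H2O ratio 2:2 ⇒ n(H2O) = 2.1620 mol.
Mass of H2O = 2.1620 × 18.016 = 38.951 g.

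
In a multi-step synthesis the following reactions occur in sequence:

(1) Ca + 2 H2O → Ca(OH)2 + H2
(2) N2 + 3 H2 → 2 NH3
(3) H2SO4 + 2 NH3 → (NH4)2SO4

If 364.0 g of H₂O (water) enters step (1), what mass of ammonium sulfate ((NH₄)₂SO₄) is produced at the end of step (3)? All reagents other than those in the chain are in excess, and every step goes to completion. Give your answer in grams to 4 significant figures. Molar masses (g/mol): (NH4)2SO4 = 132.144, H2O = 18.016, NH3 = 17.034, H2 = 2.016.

n(H2O) = 364.0 / 18.016 = 20.204 mol.
Reaction (1): H2O→H2 ratio 2:1 ⇒ n(H2) = 10.102 mol.
Reaction (2): H2→NH3 ratio 3:2 ⇒ n(NH3) = 6.7348 mol.
Reaction (3): NH3→(NH4)2SO4 ratio 2:1 ⇒ n((NH4)2SO4) = 3.3674 mol.
Mass of (NH4)2SO4 = 3.3674 × 132.144 = 444.98 g.

445.0 g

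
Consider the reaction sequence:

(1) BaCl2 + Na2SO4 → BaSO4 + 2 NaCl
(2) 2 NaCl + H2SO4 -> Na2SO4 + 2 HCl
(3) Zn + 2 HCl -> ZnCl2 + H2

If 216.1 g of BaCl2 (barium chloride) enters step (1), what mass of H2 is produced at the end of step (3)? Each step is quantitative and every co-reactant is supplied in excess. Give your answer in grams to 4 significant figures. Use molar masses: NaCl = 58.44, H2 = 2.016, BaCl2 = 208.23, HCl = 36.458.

2.092 g

n(BaCl2) = 216.1 / 208.23 = 1.0378 mol.
Reaction (1): BaCl2→NaCl ratio 1:2 ⇒ n(NaCl) = 2.0756 mol.
Reaction (2): NaCl→HCl ratio 2:2 ⇒ n(HCl) = 2.0756 mol.
Reaction (3): HCl→H2 ratio 2:1 ⇒ n(H2) = 1.0378 mol.
Mass of H2 = 1.0378 × 2.016 = 2.0922 g.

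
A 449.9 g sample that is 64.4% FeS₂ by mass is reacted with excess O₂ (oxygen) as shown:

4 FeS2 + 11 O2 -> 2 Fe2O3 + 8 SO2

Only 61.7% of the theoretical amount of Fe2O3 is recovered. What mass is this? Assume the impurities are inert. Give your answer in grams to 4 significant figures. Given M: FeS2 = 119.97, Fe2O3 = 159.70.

119.0 g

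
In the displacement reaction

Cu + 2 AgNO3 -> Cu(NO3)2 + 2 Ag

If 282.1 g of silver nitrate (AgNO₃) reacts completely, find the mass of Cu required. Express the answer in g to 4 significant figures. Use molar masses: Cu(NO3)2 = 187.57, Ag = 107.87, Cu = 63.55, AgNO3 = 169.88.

52.77 g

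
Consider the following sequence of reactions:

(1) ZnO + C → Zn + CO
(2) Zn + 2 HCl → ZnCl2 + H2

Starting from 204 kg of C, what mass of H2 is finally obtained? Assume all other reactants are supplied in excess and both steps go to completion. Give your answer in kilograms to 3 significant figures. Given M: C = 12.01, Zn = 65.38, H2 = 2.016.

34.2 kg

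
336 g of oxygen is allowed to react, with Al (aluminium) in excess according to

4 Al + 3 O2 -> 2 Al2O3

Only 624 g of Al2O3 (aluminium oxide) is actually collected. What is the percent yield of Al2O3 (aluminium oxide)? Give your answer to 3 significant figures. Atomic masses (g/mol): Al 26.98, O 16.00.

M(O2) = 2(16.00) = 32.00 g/mol.
M(Al2O3) = 2(26.98) + 3(16.00) = 101.96 g/mol.
n(O2) = 336.0 g / 32.00 g/mol = 10.50 mol.
From the equation the O2:Al2O3 mole ratio is 3:2, so n(Al2O3) = 10.50 × 2/3 = 7.000 mol.
Mass of Al2O3 = 7.000 mol × 101.96 g/mol = 713.7 g.
This is the theoretical yield. Percent yield = 624 g / 713.7 g × 100% = 87.43%.

87.4 %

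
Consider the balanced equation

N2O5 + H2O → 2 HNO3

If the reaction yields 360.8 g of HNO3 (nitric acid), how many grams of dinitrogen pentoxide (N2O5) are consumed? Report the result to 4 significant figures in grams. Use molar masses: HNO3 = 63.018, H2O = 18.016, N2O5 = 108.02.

309.2 g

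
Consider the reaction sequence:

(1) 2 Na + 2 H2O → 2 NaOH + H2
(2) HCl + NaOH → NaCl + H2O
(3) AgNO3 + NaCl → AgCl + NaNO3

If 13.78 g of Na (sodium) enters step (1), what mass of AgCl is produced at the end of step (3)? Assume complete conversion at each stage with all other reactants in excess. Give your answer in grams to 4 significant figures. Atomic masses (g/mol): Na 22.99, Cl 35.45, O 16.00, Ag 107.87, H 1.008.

M(Na) = 22.99 g/mol.
M(AgCl) = 107.87 + 35.45 = 143.32 g/mol.
n(Na) = 13.78 / 22.99 = 0.59939 mol.
Reaction (1): Na→NaOH ratio 2:2 ⇒ n(NaOH) = 0.59939 mol.
Reaction (2): NaOH→NaCl ratio 1:1 ⇒ n(NaCl) = 0.59939 mol.
Reaction (3): NaCl→AgCl ratio 1:1 ⇒ n(AgCl) = 0.59939 mol.
Mass of AgCl = 0.59939 × 143.32 = 85.905 g.

85.90 g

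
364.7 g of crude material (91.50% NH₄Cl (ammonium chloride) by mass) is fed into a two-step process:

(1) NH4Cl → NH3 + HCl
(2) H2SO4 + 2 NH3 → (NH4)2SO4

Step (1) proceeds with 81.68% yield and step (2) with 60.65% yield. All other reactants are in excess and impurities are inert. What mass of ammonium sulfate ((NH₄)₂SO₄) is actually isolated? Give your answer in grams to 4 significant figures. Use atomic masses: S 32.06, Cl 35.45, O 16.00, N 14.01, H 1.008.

Pure NH4Cl = 364.7 × 0.9150 = 333.70 g.
M(NH4Cl) = 14.01 + 4(1.008) + 35.45 = 53.492 g/mol.
M((NH4)2SO4) = 2(14.01) + 8(1.008) + 32.06 + 4(16.00) = 132.144 g/mol.
n(NH4Cl) = 333.70 / 53.492 = 6.2383 mol.
Step 1 (NH4Cl:NH3 = 1:1): theoretical n(NH3) = 6.2383 mol; at 81.68% yield, n(NH3) = 5.0955 mol.
Step 2 (NH3:(NH4)2SO4 = 2:1): theoretical n((NH4)2SO4) = 2.5477 mol, so theoretical mass = 2.5477 × 132.144 = 336.67 g.
At 60.65% yield, actual mass of (NH4)2SO4 = 336.67 × 0.6065 = 204.19 g.

204.2 g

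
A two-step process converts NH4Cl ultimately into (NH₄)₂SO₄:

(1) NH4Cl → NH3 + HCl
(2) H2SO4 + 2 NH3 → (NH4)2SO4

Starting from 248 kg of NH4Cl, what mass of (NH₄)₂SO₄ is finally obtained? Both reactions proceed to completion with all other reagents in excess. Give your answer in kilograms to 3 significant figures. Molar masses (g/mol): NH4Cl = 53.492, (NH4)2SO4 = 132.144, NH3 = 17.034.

248 kg = 248000 g.
n(NH4Cl) = 248000 / 53.492 = 4636 mol.
Step 1 gives a 1:1 ratio of NH4Cl to NH3, so n(NH3) = 4636 mol.
In step 2 the NH3:(NH4)2SO4 ratio is 2:1, so n((NH4)2SO4) = 2318 mol.
Mass of (NH4)2SO4 = 2318 × 132.144 = 306300 g = 306 kg.

306 kg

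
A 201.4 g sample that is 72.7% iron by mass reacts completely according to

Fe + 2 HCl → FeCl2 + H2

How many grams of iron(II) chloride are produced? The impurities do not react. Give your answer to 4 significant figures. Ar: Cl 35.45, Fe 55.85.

Mass of pure Fe = 201.4 g × 0.727 = 146.42 g.
M(Fe) = 55.85 g/mol.
M(FeCl2) = 55.85 + 2(35.45) = 126.75 g/mol.
n(Fe) = 146.42 g / 55.85 g/mol = 2.6216 mol.
From the equation the Fe:FeCl2 mole ratio is 1:1, so n(FeCl2) = 2.6216 × 1/1 = 2.6216 mol.
Mass of FeCl2 = 2.6216 mol × 126.75 g/mol = 332.29 g.

332.3 g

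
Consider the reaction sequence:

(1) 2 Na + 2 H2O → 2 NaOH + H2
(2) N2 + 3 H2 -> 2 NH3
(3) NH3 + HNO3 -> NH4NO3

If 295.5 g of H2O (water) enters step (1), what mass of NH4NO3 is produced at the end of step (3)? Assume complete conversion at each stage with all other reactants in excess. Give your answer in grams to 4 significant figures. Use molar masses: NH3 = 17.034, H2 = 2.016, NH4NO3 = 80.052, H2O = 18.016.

437.7 g

n(H2O) = 295.5 / 18.016 = 16.402 mol.
Reaction (1): H2O→H2 ratio 2:1 ⇒ n(H2) = 8.2010 mol.
Reaction (2): H2→NH3 ratio 3:2 ⇒ n(NH3) = 5.4674 mol.
Reaction (3): NH3→NH4NO3 ratio 1:1 ⇒ n(NH4NO3) = 5.4674 mol.
Mass of NH4NO3 = 5.4674 × 80.052 = 437.67 g.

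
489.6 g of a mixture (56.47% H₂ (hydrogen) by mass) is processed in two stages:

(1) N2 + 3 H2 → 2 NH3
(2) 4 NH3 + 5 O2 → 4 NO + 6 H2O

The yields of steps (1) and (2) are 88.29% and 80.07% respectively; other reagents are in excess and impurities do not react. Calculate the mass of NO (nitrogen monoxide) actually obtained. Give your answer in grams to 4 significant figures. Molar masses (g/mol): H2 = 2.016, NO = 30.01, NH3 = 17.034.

Pure H2 = 489.6 × 0.5647 = 276.48 g.
n(H2) = 276.48 / 2.016 = 137.14 mol.
Step 1 (H2:NH3 = 3:2): theoretical n(NH3) = 91.428 mol; at 88.29% yield, n(NH3) = 80.721 mol.
Step 2 (NH3:NO = 4:4): theoretical n(NO) = 80.721 mol, so theoretical mass = 80.721 × 30.01 = 2422.5 g.
At 80.07% yield, actual mass of NO = 2422.5 × 0.8007 = 1939.7 g.

1940 g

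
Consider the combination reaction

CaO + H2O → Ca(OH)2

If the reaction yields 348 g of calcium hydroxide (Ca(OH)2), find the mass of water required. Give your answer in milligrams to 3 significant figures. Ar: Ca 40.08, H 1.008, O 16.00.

84600 mg

M(Ca(OH)2) = 40.08 + 2(16.00) + 2(1.008) = 74.096 g/mol.
M(H2O) = 2(1.008) + 16.00 = 18.016 g/mol.
n(Ca(OH)2) = 348.0 g / 74.096 g/mol = 4.697 mol.
From the equation the Ca(OH)2:H2O mole ratio is 1:1, so n(H2O) = 4.697 × 1/1 = 4.697 mol.
Mass of H2O = 4.697 mol × 18.016 g/mol = 84.61 g.
Converting to mg: 84.61 g = 84600 mg.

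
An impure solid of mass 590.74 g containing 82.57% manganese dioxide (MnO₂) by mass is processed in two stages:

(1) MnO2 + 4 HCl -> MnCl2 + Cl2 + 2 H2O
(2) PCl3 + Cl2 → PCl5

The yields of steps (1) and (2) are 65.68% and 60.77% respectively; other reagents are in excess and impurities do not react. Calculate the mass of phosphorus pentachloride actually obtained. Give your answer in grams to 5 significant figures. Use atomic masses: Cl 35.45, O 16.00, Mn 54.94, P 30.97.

466.28 g

Pure MnO2 = 590.74 × 0.8257 = 487.774 g.
M(MnO2) = 54.94 + 2(16.00) = 86.94 g/mol.
M(PCl5) = 30.97 + 5(35.45) = 208.22 g/mol.
n(MnO2) = 487.774 / 86.94 = 5.61047 mol.
Step 1 (MnO2:Cl2 = 1:1): theoretical n(Cl2) = 5.61047 mol; at 65.68% yield, n(Cl2) = 3.68495 mol.
Step 2 (Cl2:PCl5 = 1:1): theoretical n(PCl5) = 3.68495 mol, so theoretical mass = 3.68495 × 208.22 = 767.281 g.
At 60.77% yield, actual mass of PCl5 = 767.281 × 0.6077 = 466.277 g.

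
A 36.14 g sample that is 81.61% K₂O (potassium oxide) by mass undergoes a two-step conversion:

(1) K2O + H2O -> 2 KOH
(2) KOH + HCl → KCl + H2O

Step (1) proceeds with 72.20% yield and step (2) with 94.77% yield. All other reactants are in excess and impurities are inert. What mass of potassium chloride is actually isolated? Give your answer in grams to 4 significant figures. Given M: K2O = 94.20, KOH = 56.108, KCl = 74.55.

31.94 g

Pure K2O = 36.14 × 0.8161 = 29.494 g.
n(K2O) = 29.494 / 94.20 = 0.31310 mol.
Step 1 (K2O:KOH = 1:2): theoretical n(KOH) = 0.62620 mol; at 72.20% yield, n(KOH) = 0.45211 mol.
Step 2 (KOH:KCl = 1:1): theoretical n(KCl) = 0.45211 mol, so theoretical mass = 0.45211 × 74.55 = 33.705 g.
At 94.77% yield, actual mass of KCl = 33.705 × 0.9477 = 31.942 g.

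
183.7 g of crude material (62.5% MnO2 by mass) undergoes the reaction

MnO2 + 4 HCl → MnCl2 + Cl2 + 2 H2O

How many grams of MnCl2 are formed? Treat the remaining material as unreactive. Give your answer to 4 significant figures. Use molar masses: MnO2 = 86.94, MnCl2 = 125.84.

Mass of pure MnO2 = 183.7 g × 0.625 = 114.81 g.
n(MnO2) = 114.81 g / 86.94 g/mol = 1.3206 mol.
From the equation the MnO2:MnCl2 mole ratio is 1:1, so n(MnCl2) = 1.3206 × 1/1 = 1.3206 mol.
Mass of MnCl2 = 1.3206 mol × 125.84 g/mol = 166.18 g.

166.2 g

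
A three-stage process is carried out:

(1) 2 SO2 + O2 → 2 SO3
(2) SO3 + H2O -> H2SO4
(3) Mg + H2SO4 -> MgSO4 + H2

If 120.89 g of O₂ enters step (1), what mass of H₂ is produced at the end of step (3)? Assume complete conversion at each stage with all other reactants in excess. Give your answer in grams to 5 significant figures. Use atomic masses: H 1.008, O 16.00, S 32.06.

15.232 g

M(O2) = 2(16.00) = 32.00 g/mol.
M(H2) = 2(1.008) = 2.016 g/mol.
n(O2) = 120.89 / 32.00 = 3.77781 mol.
Reaction (1): O2→SO3 ratio 1:2 ⇒ n(SO3) = 7.55563 mol.
Reaction (2): SO3→H2SO4 ratio 1:1 ⇒ n(H2SO4) = 7.55563 mol.
Reaction (3): H2SO4→H2 ratio 1:1 ⇒ n(H2) = 7.55563 mol.
Mass of H2 = 7.55563 × 2.016 = 15.2321 g.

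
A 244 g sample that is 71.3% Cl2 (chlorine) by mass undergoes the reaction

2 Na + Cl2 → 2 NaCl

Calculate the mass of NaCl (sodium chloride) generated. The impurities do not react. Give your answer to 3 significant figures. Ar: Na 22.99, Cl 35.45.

Mass of pure Cl2 = 244 g × 0.713 = 174.0 g.
M(Cl2) = 2(35.45) = 70.90 g/mol.
M(NaCl) = 22.99 + 35.45 = 58.44 g/mol.
n(Cl2) = 174.0 g / 70.90 g/mol = 2.454 mol.
From the equation the Cl2:NaCl mole ratio is 1:2, so n(NaCl) = 2.454 × 2/1 = 4.908 mol.
Mass of NaCl = 4.908 mol × 58.44 g/mol = 286.8 g.

287 g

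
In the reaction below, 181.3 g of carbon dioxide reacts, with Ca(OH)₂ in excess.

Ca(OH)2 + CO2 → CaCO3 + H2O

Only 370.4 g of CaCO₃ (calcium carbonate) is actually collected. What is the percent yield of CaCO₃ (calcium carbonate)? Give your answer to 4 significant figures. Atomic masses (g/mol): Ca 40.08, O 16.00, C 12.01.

89.83 %

M(CO2) = 12.01 + 2(16.00) = 44.01 g/mol.
M(CaCO3) = 40.08 + 12.01 + 3(16.00) = 100.09 g/mol.
n(CO2) = 181.30 g / 44.01 g/mol = 4.1195 mol.
From the equation the CO2:CaCO3 mole ratio is 1:1, so n(CaCO3) = 4.1195 × 1/1 = 4.1195 mol.
Mass of CaCO3 = 4.1195 mol × 100.09 g/mol = 412.32 g.
This is the theoretical yield. Percent yield = 370.4 g / 412.32 g × 100% = 89.833%.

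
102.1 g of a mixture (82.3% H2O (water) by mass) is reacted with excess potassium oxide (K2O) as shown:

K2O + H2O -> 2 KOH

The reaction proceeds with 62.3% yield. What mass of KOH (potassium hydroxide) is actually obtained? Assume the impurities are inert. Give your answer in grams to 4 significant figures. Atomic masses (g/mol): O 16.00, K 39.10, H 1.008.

326.1 g

Pure H2O available = 102.1 g × 0.823 = 84.028 g.
M(H2O) = 2(1.008) + 16.00 = 18.016 g/mol.
M(KOH) = 39.10 + 16.00 + 1.008 = 56.108 g/mol.
n(H2O) = 84.028 g / 18.016 g/mol = 4.6641 mol.
From the equation the H2O:KOH mole ratio is 1:2, so n(KOH) = 4.6641 × 2/1 = 9.3282 mol.
Mass of KOH = 9.3282 mol × 56.108 g/mol = 523.39 g.
Actual mass collected = 523.39 g × 0.623 = 326.07 g.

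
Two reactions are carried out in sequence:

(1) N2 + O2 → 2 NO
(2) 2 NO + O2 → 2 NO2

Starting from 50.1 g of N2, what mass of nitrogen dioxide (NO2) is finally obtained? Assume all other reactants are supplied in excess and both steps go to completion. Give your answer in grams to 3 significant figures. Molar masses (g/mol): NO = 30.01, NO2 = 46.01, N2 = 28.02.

n(N2) = 50.10 / 28.02 = 1.788 mol.
Step 1 gives a 1:2 ratio of N2 to NO, so n(NO) = 3.576 mol.
In step 2 the NO:NO2 ratio is 2:2, so n(NO2) = 3.576 mol.
Mass of NO2 = 3.576 × 46.01 = 164.5 g.

165 g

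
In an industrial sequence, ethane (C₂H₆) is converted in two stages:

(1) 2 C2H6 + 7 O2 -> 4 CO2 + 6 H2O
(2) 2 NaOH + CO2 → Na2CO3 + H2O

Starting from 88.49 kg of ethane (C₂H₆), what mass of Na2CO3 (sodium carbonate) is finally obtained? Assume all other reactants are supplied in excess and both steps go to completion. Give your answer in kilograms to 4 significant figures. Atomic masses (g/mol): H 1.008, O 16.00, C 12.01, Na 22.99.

623.9 kg

M(C2H6) = 2(12.01) + 6(1.008) = 30.068 g/mol.
M(Na2CO3) = 2(22.99) + 12.01 + 3(16.00) = 105.99 g/mol.
88.49 kg = 88490 g.
n(C2H6) = 88490 / 30.068 = 2943.0 mol.
Step 1 gives a 2:4 ratio of C2H6 to CO2, so n(CO2) = 5886.0 mol.
In step 2 the CO2:Na2CO3 ratio is 1:1, so n(Na2CO3) = 5886.0 mol.
Mass of Na2CO3 = 5886.0 × 105.99 = 623860 g = 623.9 kg.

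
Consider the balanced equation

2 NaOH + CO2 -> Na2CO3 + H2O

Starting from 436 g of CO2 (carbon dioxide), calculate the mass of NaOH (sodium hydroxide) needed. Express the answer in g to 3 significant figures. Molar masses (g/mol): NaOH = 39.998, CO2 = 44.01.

793 g

n(CO2) = 436.0 g / 44.01 g/mol = 9.907 mol.
From the equation the CO2:NaOH mole ratio is 1:2, so n(NaOH) = 9.907 × 2/1 = 19.81 mol.
Mass of NaOH = 19.81 mol × 39.998 g/mol = 792.5 g.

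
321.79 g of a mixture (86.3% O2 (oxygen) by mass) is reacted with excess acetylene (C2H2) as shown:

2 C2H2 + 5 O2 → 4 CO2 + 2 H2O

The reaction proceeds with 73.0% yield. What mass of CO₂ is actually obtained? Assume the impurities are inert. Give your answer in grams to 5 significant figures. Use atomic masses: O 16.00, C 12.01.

223.05 g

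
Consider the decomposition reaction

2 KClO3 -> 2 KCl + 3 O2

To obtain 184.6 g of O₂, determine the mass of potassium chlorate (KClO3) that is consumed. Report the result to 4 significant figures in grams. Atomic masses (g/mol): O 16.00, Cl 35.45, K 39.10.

M(O2) = 2(16.00) = 32.00 g/mol.
M(KClO3) = 39.10 + 35.45 + 3(16.00) = 122.55 g/mol.
n(O2) = 184.60 g / 32.00 g/mol = 5.7687 mol.
From the equation the O2:KClO3 mole ratio is 3:2, so n(KClO3) = 5.7687 × 2/3 = 3.8458 mol.
Mass of KClO3 = 3.8458 mol × 122.55 g/mol = 471.31 g.

471.3 g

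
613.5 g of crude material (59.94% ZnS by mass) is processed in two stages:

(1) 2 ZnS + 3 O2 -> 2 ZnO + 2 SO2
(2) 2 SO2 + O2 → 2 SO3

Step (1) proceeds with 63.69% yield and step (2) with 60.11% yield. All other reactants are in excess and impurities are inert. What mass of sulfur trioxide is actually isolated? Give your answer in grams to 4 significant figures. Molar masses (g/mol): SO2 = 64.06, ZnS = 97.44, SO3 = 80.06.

115.7 g

Pure ZnS = 613.5 × 0.5994 = 367.73 g.
n(ZnS) = 367.73 / 97.44 = 3.7739 mol.
Step 1 (ZnS:SO2 = 2:2): theoretical n(SO2) = 3.7739 mol; at 63.69% yield, n(SO2) = 2.4036 mol.
Step 2 (SO2:SO3 = 2:2): theoretical n(SO3) = 2.4036 mol, so theoretical mass = 2.4036 × 80.06 = 192.43 g.
At 60.11% yield, actual mass of SO3 = 192.43 × 0.6011 = 115.67 g.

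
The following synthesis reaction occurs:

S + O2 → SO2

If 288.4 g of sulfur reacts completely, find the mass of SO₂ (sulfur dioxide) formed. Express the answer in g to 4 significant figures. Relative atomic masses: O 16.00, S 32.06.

576.3 g

M(S) = 32.06 g/mol.
M(SO2) = 32.06 + 2(16.00) = 64.06 g/mol.
n(S) = 288.40 g / 32.06 g/mol = 8.9956 mol.
From the equation the S:SO2 mole ratio is 1:1, so n(SO2) = 8.9956 × 1/1 = 8.9956 mol.
Mass of SO2 = 8.9956 mol × 64.06 g/mol = 576.26 g.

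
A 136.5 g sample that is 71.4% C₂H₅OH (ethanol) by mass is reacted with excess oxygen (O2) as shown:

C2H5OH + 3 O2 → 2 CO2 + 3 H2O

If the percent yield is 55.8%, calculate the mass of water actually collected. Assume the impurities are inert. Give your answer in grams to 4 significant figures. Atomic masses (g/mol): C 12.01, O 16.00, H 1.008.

63.80 g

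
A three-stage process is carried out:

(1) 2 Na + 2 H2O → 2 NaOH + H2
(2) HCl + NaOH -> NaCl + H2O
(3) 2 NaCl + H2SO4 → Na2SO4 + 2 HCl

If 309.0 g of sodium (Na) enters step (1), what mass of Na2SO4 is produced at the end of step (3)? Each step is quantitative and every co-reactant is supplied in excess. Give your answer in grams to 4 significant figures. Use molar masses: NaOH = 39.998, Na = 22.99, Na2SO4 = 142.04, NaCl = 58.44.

n(Na) = 309.0 / 22.99 = 13.441 mol.
Reaction (1): Na→NaOH ratio 2:2 ⇒ n(NaOH) = 13.441 mol.
Reaction (2): NaOH→NaCl ratio 1:1 ⇒ n(NaCl) = 13.441 mol.
Reaction (3): NaCl→Na2SO4 ratio 2:1 ⇒ n(Na2SO4) = 6.7203 mol.
Mass of Na2SO4 = 6.7203 × 142.04 = 954.55 g.

954.6 g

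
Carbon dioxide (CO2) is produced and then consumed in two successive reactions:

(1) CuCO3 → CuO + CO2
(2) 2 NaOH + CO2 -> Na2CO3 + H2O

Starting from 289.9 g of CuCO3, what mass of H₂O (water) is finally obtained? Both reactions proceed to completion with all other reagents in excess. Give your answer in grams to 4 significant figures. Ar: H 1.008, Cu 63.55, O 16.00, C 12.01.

M(CuCO3) = 63.55 + 12.01 + 3(16.00) = 123.56 g/mol.
M(H2O) = 2(1.008) + 16.00 = 18.016 g/mol.
n(CuCO3) = 289.90 / 123.56 = 2.3462 mol.
Step 1 gives a 1:1 ratio of CuCO3 to CO2, so n(CO2) = 2.3462 mol.
In step 2 the CO2:H2O ratio is 1:1, so n(H2O) = 2.3462 mol.
Mass of H2O = 2.3462 × 18.016 = 42.270 g.

42.27 g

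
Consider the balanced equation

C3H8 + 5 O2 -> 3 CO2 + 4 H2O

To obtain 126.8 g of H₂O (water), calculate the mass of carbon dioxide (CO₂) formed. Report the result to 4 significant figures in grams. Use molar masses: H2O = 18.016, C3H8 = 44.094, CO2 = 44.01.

n(H2O) = 126.80 g / 18.016 g/mol = 7.0382 mol.
From the equation the H2O:CO2 mole ratio is 4:3, so n(CO2) = 7.0382 × 3/4 = 5.2786 mol.
Mass of CO2 = 5.2786 mol × 44.01 g/mol = 232.31 g.

232.3 g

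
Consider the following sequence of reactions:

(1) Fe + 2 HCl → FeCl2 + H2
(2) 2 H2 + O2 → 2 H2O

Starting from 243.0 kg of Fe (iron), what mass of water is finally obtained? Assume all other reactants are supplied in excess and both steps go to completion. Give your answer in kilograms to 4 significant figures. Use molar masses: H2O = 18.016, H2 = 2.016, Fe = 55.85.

78.39 kg

243.0 kg = 243000 g.
n(Fe) = 243000 / 55.85 = 4350.9 mol.
Step 1 gives a 1:1 ratio of Fe to H2, so n(H2) = 4350.9 mol.
In step 2 the H2:H2O ratio is 2:2, so n(H2O) = 4350.9 mol.
Mass of H2O = 4350.9 × 18.016 = 78387 g = 78.39 kg.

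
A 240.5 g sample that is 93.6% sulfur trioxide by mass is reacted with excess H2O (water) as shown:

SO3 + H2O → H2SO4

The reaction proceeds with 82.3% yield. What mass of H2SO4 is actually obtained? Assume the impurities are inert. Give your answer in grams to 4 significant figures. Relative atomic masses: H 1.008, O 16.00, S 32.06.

227.0 g

Pure SO3 available = 240.5 g × 0.936 = 225.11 g.
M(SO3) = 32.06 + 3(16.00) = 80.06 g/mol.
M(H2SO4) = 2(1.008) + 32.06 + 4(16.00) = 98.076 g/mol.
n(SO3) = 225.11 g / 80.06 g/mol = 2.8117 mol.
From the equation the SO3:H2SO4 mole ratio is 1:1, so n(H2SO4) = 2.8117 × 1/1 = 2.8117 mol.
Mass of H2SO4 = 2.8117 mol × 98.076 g/mol = 275.76 g.
Actual mass collected = 275.76 g × 0.823 = 226.95 g.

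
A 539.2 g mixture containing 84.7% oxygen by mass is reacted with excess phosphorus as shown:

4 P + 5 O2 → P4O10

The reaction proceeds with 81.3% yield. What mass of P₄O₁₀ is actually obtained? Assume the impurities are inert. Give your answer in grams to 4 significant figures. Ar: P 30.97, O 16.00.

Pure O2 available = 539.2 g × 0.847 = 456.70 g.
M(O2) = 2(16.00) = 32.00 g/mol.
M(P4O10) = 4(30.97) + 10(16.00) = 283.88 g/mol.
n(O2) = 456.70 g / 32.00 g/mol = 14.272 mol.
From the equation the O2:P4O10 mole ratio is 5:1, so n(P4O10) = 14.272 × 1/5 = 2.8544 mol.
Mass of P4O10 = 2.8544 mol × 283.88 g/mol = 810.30 g.
Actual mass collected = 810.30 g × 0.813 = 658.78 g.

658.8 g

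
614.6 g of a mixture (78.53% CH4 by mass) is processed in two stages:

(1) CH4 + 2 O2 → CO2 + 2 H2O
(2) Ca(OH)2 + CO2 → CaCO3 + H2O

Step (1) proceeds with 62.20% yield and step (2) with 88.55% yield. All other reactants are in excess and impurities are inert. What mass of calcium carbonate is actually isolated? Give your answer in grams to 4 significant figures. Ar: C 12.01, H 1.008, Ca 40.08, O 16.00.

1659 g

Pure CH4 = 614.6 × 0.7853 = 482.65 g.
M(CH4) = 12.01 + 4(1.008) = 16.042 g/mol.
M(CaCO3) = 40.08 + 12.01 + 3(16.00) = 100.09 g/mol.
n(CH4) = 482.65 / 16.042 = 30.086 mol.
Step 1 (CH4:CO2 = 1:1): theoretical n(CO2) = 30.086 mol; at 62.20% yield, n(CO2) = 18.714 mol.
Step 2 (CO2:CaCO3 = 1:1): theoretical n(CaCO3) = 18.714 mol, so theoretical mass = 18.714 × 100.09 = 1873.1 g.
At 88.55% yield, actual mass of CaCO3 = 1873.1 × 0.8855 = 1658.6 g.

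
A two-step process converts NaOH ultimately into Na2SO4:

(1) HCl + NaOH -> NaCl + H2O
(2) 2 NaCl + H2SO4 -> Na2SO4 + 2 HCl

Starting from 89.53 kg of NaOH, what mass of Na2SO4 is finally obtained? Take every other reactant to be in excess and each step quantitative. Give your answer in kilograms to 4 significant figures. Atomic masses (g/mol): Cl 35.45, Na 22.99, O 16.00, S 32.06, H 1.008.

M(NaOH) = 22.99 + 16.00 + 1.008 = 39.998 g/mol.
M(Na2SO4) = 2(22.99) + 32.06 + 4(16.00) = 142.04 g/mol.
89.53 kg = 89530 g.
n(NaOH) = 89530 / 39.998 = 2238.4 mol.
Step 1 gives a 1:1 ratio of NaOH to NaCl, so n(NaCl) = 2238.4 mol.
In step 2 the NaCl:Na2SO4 ratio is 2:1, so n(Na2SO4) = 1119.2 mol.
Mass of Na2SO4 = 1119.2 × 142.04 = 158970 g = 159.0 kg.

159.0 kg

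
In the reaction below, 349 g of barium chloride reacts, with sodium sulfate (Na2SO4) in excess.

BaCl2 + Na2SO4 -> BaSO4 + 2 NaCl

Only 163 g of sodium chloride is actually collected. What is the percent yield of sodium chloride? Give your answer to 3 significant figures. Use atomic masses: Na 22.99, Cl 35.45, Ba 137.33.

M(BaCl2) = 137.33 + 2(35.45) = 208.23 g/mol.
M(NaCl) = 22.99 + 35.45 = 58.44 g/mol.
n(BaCl2) = 349.0 g / 208.23 g/mol = 1.676 mol.
From the equation the BaCl2:NaCl mole ratio is 1:2, so n(NaCl) = 1.676 × 2/1 = 3.352 mol.
Mass of NaCl = 3.352 mol × 58.44 g/mol = 195.9 g.
This is the theoretical yield. Percent yield = 163 g / 195.9 g × 100% = 83.21%.

83.2 %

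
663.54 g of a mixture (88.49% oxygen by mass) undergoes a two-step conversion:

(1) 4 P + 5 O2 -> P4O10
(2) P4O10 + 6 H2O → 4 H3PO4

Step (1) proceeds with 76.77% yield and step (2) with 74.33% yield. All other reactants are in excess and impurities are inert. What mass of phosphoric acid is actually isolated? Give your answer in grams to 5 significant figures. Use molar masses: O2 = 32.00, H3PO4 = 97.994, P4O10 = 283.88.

Pure O2 = 663.54 × 0.8849 = 587.167 g.
n(O2) = 587.167 / 32.00 = 18.3490 mol.
Step 1 (O2:P4O10 = 5:1): theoretical n(P4O10) = 3.66979 mol; at 76.77% yield, n(P4O10) = 2.81730 mol.
Step 2 (P4O10:H3PO4 = 1:4): theoretical n(H3PO4) = 11.2692 mol, so theoretical mass = 11.2692 × 97.994 = 1104.31 g.
At 74.33% yield, actual mass of H3PO4 = 1104.31 × 0.7433 = 820.836 g.

820.84 g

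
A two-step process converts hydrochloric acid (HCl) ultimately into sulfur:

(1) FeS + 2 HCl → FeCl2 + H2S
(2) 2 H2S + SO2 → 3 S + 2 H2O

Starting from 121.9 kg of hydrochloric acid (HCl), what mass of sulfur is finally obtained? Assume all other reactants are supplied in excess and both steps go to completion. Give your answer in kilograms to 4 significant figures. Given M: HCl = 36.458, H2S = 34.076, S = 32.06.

80.40 kg

121.9 kg = 121900 g.
n(HCl) = 121900 / 36.458 = 3343.6 mol.
Step 1 gives a 2:1 ratio of HCl to H2S, so n(H2S) = 1671.8 mol.
In step 2 the H2S:S ratio is 2:3, so n(S) = 2507.7 mol.
Mass of S = 2507.7 × 32.06 = 80396 g = 80.40 kg.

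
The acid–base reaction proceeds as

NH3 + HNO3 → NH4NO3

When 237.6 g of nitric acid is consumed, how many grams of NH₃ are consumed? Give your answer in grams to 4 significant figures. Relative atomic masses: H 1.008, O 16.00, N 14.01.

M(HNO3) = 1.008 + 14.01 + 3(16.00) = 63.018 g/mol.
M(NH3) = 14.01 + 3(1.008) = 17.034 g/mol.
n(HNO3) = 237.60 g / 63.018 g/mol = 3.7704 mol.
From the equation the HNO3:NH3 mole ratio is 1:1, so n(NH3) = 3.7704 × 1/1 = 3.7704 mol.
Mass of NH3 = 3.7704 mol × 17.034 g/mol = 64.224 g.

64.22 g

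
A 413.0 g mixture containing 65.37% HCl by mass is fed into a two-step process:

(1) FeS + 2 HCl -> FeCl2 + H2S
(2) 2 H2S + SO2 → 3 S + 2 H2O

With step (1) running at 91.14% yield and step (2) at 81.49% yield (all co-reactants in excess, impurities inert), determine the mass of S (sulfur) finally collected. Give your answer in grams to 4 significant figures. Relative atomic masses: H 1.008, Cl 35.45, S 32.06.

Pure HCl = 413.0 × 0.6537 = 269.98 g.
M(HCl) = 1.008 + 35.45 = 36.458 g/mol.
M(S) = 32.06 g/mol.
n(HCl) = 269.98 / 36.458 = 7.4052 mol.
Step 1 (HCl:H2S = 2:1): theoretical n(H2S) = 3.7026 mol; at 91.14% yield, n(H2S) = 3.3745 mol.
Step 2 (H2S:S = 2:3): theoretical n(S) = 5.0618 mol, so theoretical mass = 5.0618 × 32.06 = 162.28 g.
At 81.49% yield, actual mass of S = 162.28 × 0.8149 = 132.24 g.

132.2 g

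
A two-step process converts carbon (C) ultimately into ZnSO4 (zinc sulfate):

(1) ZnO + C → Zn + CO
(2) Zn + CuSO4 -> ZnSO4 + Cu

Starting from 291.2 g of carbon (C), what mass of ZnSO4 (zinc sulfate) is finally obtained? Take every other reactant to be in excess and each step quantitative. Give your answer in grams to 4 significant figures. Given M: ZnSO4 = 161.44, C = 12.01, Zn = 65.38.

n(C) = 291.20 / 12.01 = 24.246 mol.
Step 1 gives a 1:1 ratio of C to Zn, so n(Zn) = 24.246 mol.
In step 2 the Zn:ZnSO4 ratio is 1:1, so n(ZnSO4) = 24.246 mol.
Mass of ZnSO4 = 24.246 × 161.44 = 3914.3 g.

3914 g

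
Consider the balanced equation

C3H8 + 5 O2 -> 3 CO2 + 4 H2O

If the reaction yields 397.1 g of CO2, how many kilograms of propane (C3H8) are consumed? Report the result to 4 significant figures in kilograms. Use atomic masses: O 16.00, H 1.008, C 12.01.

0.1326 kg

M(CO2) = 12.01 + 2(16.00) = 44.01 g/mol.
M(C3H8) = 3(12.01) + 8(1.008) = 44.094 g/mol.
n(CO2) = 397.10 g / 44.01 g/mol = 9.0229 mol.
From the equation the CO2:C3H8 mole ratio is 3:1, so n(C3H8) = 9.0229 × 1/3 = 3.0076 mol.
Mass of C3H8 = 3.0076 mol × 44.094 g/mol = 132.62 g.
Converting to kg: 132.62 g = 0.1326 kg.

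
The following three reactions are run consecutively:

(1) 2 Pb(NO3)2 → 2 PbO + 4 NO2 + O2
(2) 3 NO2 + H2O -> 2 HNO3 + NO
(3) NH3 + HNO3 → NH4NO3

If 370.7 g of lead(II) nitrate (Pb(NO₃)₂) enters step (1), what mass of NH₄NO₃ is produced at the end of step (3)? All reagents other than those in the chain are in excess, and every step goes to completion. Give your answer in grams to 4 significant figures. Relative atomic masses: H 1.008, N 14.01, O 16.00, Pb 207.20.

119.5 g

M(Pb(NO3)2) = 207.20 + 2(14.01) + 6(16.00) = 331.22 g/mol.
M(NH4NO3) = 2(14.01) + 4(1.008) + 3(16.00) = 80.052 g/mol.
n(Pb(NO3)2) = 370.7 / 331.22 = 1.1192 mol.
Reaction (1): Pb(NO3)2→NO2 ratio 2:4 ⇒ n(NO2) = 2.2384 mol.
Reaction (2): NO2→HNO3 ratio 3:2 ⇒ n(HNO3) = 1.4923 mol.
Reaction (3): HNO3→NH4NO3 ratio 1:1 ⇒ n(NH4NO3) = 1.4923 mol.
Mass of NH4NO3 = 1.4923 × 80.052 = 119.46 g.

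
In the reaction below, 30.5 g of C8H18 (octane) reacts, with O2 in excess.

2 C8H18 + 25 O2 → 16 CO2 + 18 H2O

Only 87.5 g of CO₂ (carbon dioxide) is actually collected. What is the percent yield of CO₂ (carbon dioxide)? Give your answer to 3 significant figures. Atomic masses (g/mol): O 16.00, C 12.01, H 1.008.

93.1 %

M(C8H18) = 8(12.01) + 18(1.008) = 114.224 g/mol.
M(CO2) = 12.01 + 2(16.00) = 44.01 g/mol.
n(C8H18) = 30.50 g / 114.224 g/mol = 0.2670 mol.
From the equation the C8H18:CO2 mole ratio is 2:16, so n(CO2) = 0.2670 × 16/2 = 2.136 mol.
Mass of CO2 = 2.136 mol × 44.01 g/mol = 94.01 g.
This is the theoretical yield. Percent yield = 87.5 g / 94.01 g × 100% = 93.07%.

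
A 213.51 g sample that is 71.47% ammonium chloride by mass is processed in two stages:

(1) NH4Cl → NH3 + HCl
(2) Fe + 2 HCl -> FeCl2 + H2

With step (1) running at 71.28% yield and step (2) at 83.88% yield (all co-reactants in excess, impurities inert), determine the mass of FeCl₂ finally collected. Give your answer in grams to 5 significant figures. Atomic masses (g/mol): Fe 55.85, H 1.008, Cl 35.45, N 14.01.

108.09 g

Pure NH4Cl = 213.51 × 0.7147 = 152.596 g.
M(NH4Cl) = 14.01 + 4(1.008) + 35.45 = 53.492 g/mol.
M(FeCl2) = 55.85 + 2(35.45) = 126.75 g/mol.
n(NH4Cl) = 152.596 / 53.492 = 2.85268 mol.
Step 1 (NH4Cl:HCl = 1:1): theoretical n(HCl) = 2.85268 mol; at 71.28% yield, n(HCl) = 2.03339 mol.
Step 2 (HCl:FeCl2 = 2:1): theoretical n(FeCl2) = 1.01670 mol, so theoretical mass = 1.01670 × 126.75 = 128.866 g.
At 83.88% yield, actual mass of FeCl2 = 128.866 × 0.8388 = 108.093 g.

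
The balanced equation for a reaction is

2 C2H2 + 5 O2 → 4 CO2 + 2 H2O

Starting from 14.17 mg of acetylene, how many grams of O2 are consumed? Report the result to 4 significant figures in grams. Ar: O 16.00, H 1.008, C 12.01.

0.04354 g

M(C2H2) = 2(12.01) + 2(1.008) = 26.036 g/mol.
M(O2) = 2(16.00) = 32.00 g/mol.
Convert: 14.17 mg = 0.014170 g.
n(C2H2) = 0.014170 g / 26.036 g/mol = 0.00054425 mol.
From the equation the C2H2:O2 mole ratio is 2:5, so n(O2) = 0.00054425 × 5/2 = 0.0013606 mol.
Mass of O2 = 0.0013606 mol × 32.00 g/mol = 0.043540 g.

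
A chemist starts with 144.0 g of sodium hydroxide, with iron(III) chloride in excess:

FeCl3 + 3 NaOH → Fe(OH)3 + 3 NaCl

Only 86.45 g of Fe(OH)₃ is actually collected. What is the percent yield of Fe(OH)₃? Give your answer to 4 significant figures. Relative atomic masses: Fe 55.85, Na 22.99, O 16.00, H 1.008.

M(NaOH) = 22.99 + 16.00 + 1.008 = 39.998 g/mol.
M(Fe(OH)3) = 55.85 + 3(16.00) + 3(1.008) = 106.874 g/mol.
n(NaOH) = 144.00 g / 39.998 g/mol = 3.6002 mol.
From the equation the NaOH:Fe(OH)3 mole ratio is 3:1, so n(Fe(OH)3) = 3.6002 × 1/3 = 1.2001 mol.
Mass of Fe(OH)3 = 1.2001 mol × 106.874 g/mol = 128.26 g.
This is the theoretical yield. Percent yield = 86.45 g / 128.26 g × 100% = 67.405%.

67.40 %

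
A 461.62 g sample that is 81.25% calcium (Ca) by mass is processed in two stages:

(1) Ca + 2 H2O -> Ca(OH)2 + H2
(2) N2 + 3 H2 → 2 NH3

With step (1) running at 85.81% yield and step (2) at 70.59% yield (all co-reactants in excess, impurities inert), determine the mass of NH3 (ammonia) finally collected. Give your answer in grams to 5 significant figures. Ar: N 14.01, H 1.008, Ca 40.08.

Pure Ca = 461.62 × 0.8125 = 375.066 g.
M(Ca) = 40.08 g/mol.
M(NH3) = 14.01 + 3(1.008) = 17.034 g/mol.
n(Ca) = 375.066 / 40.08 = 9.35794 mol.
Step 1 (Ca:H2 = 1:1): theoretical n(H2) = 9.35794 mol; at 85.81% yield, n(H2) = 8.03005 mol.
Step 2 (H2:NH3 = 3:2): theoretical n(NH3) = 5.35337 mol, so theoretical mass = 5.35337 × 17.034 = 91.1892 g.
At 70.59% yield, actual mass of NH3 = 91.1892 × 0.7059 = 64.3705 g.

64.370 g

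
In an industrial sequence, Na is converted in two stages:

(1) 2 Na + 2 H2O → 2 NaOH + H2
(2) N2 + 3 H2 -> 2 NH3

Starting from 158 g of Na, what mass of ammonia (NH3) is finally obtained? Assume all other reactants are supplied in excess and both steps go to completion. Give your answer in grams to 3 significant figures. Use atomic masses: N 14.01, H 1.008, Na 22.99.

M(Na) = 22.99 g/mol.
M(NH3) = 14.01 + 3(1.008) = 17.034 g/mol.
n(Na) = 158.0 / 22.99 = 6.873 mol.
Step 1 gives a 2:1 ratio of Na to H2, so n(H2) = 3.436 mol.
In step 2 the H2:NH3 ratio is 3:2, so n(NH3) = 2.291 mol.
Mass of NH3 = 2.291 × 17.034 = 39.02 g.

39.0 g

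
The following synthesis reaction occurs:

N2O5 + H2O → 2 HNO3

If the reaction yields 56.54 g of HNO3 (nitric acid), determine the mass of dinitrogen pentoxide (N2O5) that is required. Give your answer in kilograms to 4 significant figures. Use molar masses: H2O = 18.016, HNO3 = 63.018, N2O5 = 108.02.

0.04846 kg

n(HNO3) = 56.540 g / 63.018 g/mol = 0.89720 mol.
From the equation the HNO3:N2O5 mole ratio is 2:1, so n(N2O5) = 0.89720 × 1/2 = 0.44860 mol.
Mass of N2O5 = 0.44860 mol × 108.02 g/mol = 48.458 g.
Converting to kg: 48.458 g = 0.04846 kg.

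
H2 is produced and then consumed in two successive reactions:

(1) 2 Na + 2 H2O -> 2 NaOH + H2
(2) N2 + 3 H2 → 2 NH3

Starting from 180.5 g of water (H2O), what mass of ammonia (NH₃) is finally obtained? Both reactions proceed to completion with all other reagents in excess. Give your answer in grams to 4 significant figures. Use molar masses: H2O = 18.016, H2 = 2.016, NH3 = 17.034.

56.89 g

n(H2O) = 180.50 / 18.016 = 10.019 mol.
Step 1 gives a 2:1 ratio of H2O to H2, so n(H2) = 5.0094 mol.
In step 2 the H2:NH3 ratio is 3:2, so n(NH3) = 3.3396 mol.
Mass of NH3 = 3.3396 × 17.034 = 56.887 g.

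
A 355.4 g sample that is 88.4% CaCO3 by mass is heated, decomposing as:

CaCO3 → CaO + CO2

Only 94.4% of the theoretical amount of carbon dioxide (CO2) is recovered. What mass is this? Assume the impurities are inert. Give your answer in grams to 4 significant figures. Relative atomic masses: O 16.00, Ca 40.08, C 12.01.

130.4 g

Pure CaCO3 available = 355.4 g × 0.884 = 314.17 g.
M(CaCO3) = 40.08 + 12.01 + 3(16.00) = 100.09 g/mol.
M(CO2) = 12.01 + 2(16.00) = 44.01 g/mol.
n(CaCO3) = 314.17 g / 100.09 g/mol = 3.1389 mol.
From the equation the CaCO3:CO2 mole ratio is 1:1, so n(CO2) = 3.1389 × 1/1 = 3.1389 mol.
Mass of CO2 = 3.1389 mol × 44.01 g/mol = 138.14 g.
Actual mass collected = 138.14 g × 0.944 = 130.41 g.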